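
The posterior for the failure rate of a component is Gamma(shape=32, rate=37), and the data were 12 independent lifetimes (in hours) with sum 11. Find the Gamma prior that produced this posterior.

For an exponential likelihood with a Gamma(α, β) prior on the rate, n observations with total T give posterior Gamma(α+n, β+T).
So α = 32 − 12 = 20 and β = 37 − 11 = 26.

Gamma(shape=20, rate=26)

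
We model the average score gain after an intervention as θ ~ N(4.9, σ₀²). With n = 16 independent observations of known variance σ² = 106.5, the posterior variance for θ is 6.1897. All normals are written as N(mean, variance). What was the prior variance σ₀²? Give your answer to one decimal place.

σ₀² = 88.3

Posterior precision equals prior precision plus data precision: 1/σ_n² = 1/σ₀² + n/σ².
So 1/σ₀² = 1/6.1897 − 16/106.5 = 0.161559 − 0.150235 = 0.011324.
Hence σ₀² = 1/0.011324 ≈ 88.3.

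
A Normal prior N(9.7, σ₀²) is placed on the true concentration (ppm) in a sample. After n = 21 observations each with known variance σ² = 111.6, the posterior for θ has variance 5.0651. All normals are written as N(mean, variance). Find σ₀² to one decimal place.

σ₀² = 108.0

For the Normal–Normal model with known σ², precisions add: τ_n = τ₀ + n/σ².
So 1/σ₀² = 1/5.0651 − 21/111.6 = 0.197429 − 0.188172 = 0.009257.
Hence σ₀² = 1/0.009257 ≈ 108.0.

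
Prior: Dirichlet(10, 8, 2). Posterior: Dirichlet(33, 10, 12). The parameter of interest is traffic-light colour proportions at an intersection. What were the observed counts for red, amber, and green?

counts (23, 2, 10)

For a Dirichlet(α) prior with multinomial counts c, the posterior is Dirichlet(α + c) componentwise.
Counts are posterior − prior componentwise: 33−10=23, 10−8=2, 12−2=10.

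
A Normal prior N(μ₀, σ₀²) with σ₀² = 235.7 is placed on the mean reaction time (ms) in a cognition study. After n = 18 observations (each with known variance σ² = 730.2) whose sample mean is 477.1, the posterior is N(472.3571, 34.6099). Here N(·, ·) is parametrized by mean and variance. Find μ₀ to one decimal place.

With known observation variance, the Normal–Normal posterior has precision τ_n = τ₀ + n/σ² and mean μ_n = (τ₀μ₀ + (n/σ²)x̄)/τ_n.
Here τ₀ = 1/235.7 = 0.004243 and τ_data = 18/730.2 = 0.024651, so τ_n = 0.028894.
Rearranging for μ₀: μ₀ = (μ_n·τ_n − τ_data·x̄)/τ₀ = (472.3571·0.028894 − 0.024651·477.1) / 0.004243 = 1.887294/0.004243 ≈ 444.8.

μ₀ = 444.8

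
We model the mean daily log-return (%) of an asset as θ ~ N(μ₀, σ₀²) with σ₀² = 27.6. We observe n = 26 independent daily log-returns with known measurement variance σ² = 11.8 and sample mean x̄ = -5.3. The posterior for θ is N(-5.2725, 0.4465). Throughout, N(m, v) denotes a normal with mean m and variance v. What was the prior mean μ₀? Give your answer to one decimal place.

With known observation variance, the Normal–Normal posterior has precision τ_n = τ₀ + n/σ² and mean μ_n = (τ₀μ₀ + (n/σ²)x̄)/τ_n.
Here τ₀ = 1/27.6 = 0.036232 and τ_data = 26/11.8 = 2.203390, so τ_n = 2.239622.
Rearranging for μ₀: μ₀ = (μ_n·τ_n − τ_data·x̄)/τ₀ = (-5.2725·2.239622 − 2.203390·-5.3) / 0.036232 = -0.130440/0.036232 ≈ -3.6.

μ₀ = -3.6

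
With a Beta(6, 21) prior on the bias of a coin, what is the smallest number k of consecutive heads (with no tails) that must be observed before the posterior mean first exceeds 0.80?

After k heads and 0 tails the posterior is Beta(6+k, 21), with mean (6+k)/(6+21+k).
Set (6+k)/(27+k) > 0.80 and solve: k > (0.80·27 − 6)/(1 − 0.80) = 78.000.
The smallest integer exceeding 78.000 is 79.

k = 79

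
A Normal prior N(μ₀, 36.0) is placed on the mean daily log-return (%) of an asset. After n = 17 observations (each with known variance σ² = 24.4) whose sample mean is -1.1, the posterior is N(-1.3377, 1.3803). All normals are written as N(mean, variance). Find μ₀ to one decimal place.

μ₀ = -7.3

The posterior mean is a precision-weighted average: μ_n = (τ₀μ₀ + τ_data·x̄)/(τ₀+τ_data), with τ₀=1/σ₀² and τ_data=n/σ².
Here τ₀ = 1/36.0 = 0.027778 and τ_data = 17/24.4 = 0.696721, so τ_n = 0.724499.
Rearranging for μ₀: μ₀ = (μ_n·τ_n − τ_data·x̄)/τ₀ = (-1.3377·0.724499 − 0.696721·-1.1) / 0.027778 = -0.202769/0.027778 ≈ -7.3.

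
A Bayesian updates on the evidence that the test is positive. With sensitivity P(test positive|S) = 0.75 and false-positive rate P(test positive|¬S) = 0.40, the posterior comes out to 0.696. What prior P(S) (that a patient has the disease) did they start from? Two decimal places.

P(S) = 0.55

Bayes' rule in odds form gives O(S|E) = O(S)·[P(E|S)/P(E|¬S)], hence O(S) = O(S|E)/LR.
Posterior odds = 0.696/(1−0.696) = 2.2895. LR = 0.75/0.40 = 1.8750.
Prior odds = 2.2895/1.8750 = 1.2211, so P(S) = 1.2211/(1+1.2211) ≈ 0.55.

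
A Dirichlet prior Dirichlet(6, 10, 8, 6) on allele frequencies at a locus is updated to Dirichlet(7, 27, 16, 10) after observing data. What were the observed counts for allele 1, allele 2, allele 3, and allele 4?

For a Dirichlet(α) prior with multinomial counts c, the posterior is Dirichlet(α + c) componentwise.
Counts are posterior − prior componentwise: 7−6=1, 27−10=17, 16−8=8, 10−6=4.

counts (1, 17, 8, 4)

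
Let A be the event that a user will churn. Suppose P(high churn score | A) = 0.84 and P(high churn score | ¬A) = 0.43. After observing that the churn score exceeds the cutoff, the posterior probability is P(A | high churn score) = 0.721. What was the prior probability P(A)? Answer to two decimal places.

P(A) = 0.57

Bayes' rule in odds form gives O(A|E) = O(A)·[P(E|A)/P(E|¬A)], hence O(A) = O(A|E)/LR.
Posterior odds = 0.721/(1−0.721) = 2.5842. LR = 0.84/0.43 = 1.9535.
Prior odds = 2.5842/1.9535 = 1.3229, so P(A) = 1.3229/(1+1.3229) ≈ 0.57.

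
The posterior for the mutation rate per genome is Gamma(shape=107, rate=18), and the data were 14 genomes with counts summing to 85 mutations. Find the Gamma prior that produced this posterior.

A Gamma(α, β) prior (rate parametrization) on a Poisson rate with n observations summing to S gives posterior Gamma(α+S, β+n).
So α = 107 − 85 = 22 and β = 18 − 14 = 4.

Gamma(shape=22, rate=4)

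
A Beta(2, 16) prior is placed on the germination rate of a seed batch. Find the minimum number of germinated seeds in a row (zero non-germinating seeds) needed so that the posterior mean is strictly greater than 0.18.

k = 2

After k germinated seeds and 0 non-germinating seeds the posterior is Beta(2+k, 16), with mean (2+k)/(2+16+k).
Set (2+k)/(18+k) > 0.18 and solve: k > (0.18·18 − 2)/(1 − 0.18) = 1.512.
The smallest integer exceeding 1.512 is 2, and checking k=2: (4)/(20) = 0.2000 > 0.18.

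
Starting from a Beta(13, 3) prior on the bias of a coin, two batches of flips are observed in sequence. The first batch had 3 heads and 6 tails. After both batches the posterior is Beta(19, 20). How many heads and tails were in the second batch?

3 heads and 11 tails

Because Beta–binomial updating is additive in the counts, the combined data contributed (α_post−α_prior, β_post−β_prior) successes and failures.
Total across both batches: 19−13=6 heads, 20−3=17 tails.
Subtract the first batch: 6−3=3 heads and 17−6=11 tails.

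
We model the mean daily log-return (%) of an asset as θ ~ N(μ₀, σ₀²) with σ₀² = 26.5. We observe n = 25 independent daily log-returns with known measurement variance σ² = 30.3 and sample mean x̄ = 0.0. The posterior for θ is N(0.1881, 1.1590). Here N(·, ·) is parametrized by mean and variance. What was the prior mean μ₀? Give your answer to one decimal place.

μ₀ = 4.3

The posterior mean is a precision-weighted average: μ_n = (τ₀μ₀ + τ_data·x̄)/(τ₀+τ_data), with τ₀=1/σ₀² and τ_data=n/σ².
Here τ₀ = 1/26.5 = 0.037736 and τ_data = 25/30.3 = 0.825083, so τ_n = 0.862819.
Rearranging for μ₀: μ₀ = (μ_n·τ_n − τ_data·x̄)/τ₀ = (0.1881·0.862819 − 0.825083·0.0) / 0.037736 = 0.162296/0.037736 ≈ 4.3.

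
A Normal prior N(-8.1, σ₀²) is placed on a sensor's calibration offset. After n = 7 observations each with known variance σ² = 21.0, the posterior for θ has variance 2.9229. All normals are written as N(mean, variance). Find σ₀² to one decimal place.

Posterior precision equals prior precision plus data precision: 1/σ_n² = 1/σ₀² + n/σ².
So 1/σ₀² = 1/2.9229 − 7/21.0 = 0.342126 − 0.333333 = 0.008793.
Hence σ₀² = 1/0.008793 ≈ 113.7.

σ₀² = 113.7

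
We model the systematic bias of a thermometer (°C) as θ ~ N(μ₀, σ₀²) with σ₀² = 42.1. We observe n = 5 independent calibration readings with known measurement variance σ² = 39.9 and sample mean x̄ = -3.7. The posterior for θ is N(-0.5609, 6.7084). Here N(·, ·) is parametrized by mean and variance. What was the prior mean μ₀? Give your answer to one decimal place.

μ₀ = 16.0

With known observation variance, the Normal–Normal posterior has precision τ_n = τ₀ + n/σ² and mean μ_n = (τ₀μ₀ + (n/σ²)x̄)/τ_n.
Here τ₀ = 1/42.1 = 0.023753 and τ_data = 5/39.9 = 0.125313, so τ_n = 0.149066.
Rearranging for μ₀: μ₀ = (μ_n·τ_n − τ_data·x̄)/τ₀ = (-0.5609·0.149066 − 0.125313·-3.7) / 0.023753 = 0.380047/0.023753 ≈ 16.0.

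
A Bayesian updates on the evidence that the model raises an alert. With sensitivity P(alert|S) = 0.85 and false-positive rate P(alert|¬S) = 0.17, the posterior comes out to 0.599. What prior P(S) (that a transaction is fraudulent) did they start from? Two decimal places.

In odds form, posterior odds = prior odds × likelihood ratio, so prior odds = posterior odds ÷ LR.
Posterior odds = 0.599/(1−0.599) = 1.4938. LR = 0.85/0.17 = 5.0000.
Prior odds = 1.4938/5.0000 = 0.2988, so P(S) = 0.2988/(1+0.2988) ≈ 0.23.

P(S) = 0.23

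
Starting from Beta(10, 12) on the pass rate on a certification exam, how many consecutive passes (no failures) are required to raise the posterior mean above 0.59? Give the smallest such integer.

After k passes and 0 failures the posterior is Beta(10+k, 12), with mean (10+k)/(10+12+k).
Set (10+k)/(22+k) > 0.59 and solve: k > (0.59·22 − 10)/(1 − 0.59) = 7.268.
The smallest integer exceeding 7.268 is 8, and checking k=8: (18)/(30) = 0.6000 > 0.59.

k = 8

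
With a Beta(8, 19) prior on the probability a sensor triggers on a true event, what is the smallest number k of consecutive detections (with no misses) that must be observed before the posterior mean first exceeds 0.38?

k = 4

After k detections and 0 misses the posterior is Beta(8+k, 19), with mean (8+k)/(8+19+k).
Set (8+k)/(27+k) > 0.38 and solve: k > (0.38·27 − 8)/(1 − 0.38) = 3.645.
The smallest integer exceeding 3.645 is 4, and checking k=4: (12)/(31) = 0.3871 > 0.38.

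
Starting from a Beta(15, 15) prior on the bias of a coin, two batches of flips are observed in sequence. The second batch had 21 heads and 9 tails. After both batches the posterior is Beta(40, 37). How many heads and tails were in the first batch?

4 heads and 13 tails

Sequential conjugate updates are equivalent to a single update on the pooled data, so total successes = posterior α − prior α and total failures = posterior β − prior β.
Total across both batches: 40−15=25 heads, 37−15=22 tails.
Subtract the second batch: 25−21=4 heads and 22−9=13 tails.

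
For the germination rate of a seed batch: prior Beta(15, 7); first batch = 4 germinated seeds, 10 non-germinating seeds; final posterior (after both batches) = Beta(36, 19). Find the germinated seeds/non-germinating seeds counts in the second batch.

17 germinated seeds and 2 non-germinating seeds

Sequential conjugate updates are equivalent to a single update on the pooled data, so total successes = posterior α − prior α and total failures = posterior β − prior β.
Total across both batches: 36−15=21 germinated seeds, 19−7=12 non-germinating seeds.
Subtract the first batch: 21−4=17 germinated seeds and 12−10=2 non-germinating seeds.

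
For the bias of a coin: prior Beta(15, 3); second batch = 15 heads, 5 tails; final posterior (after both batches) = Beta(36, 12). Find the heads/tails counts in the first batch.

6 heads and 4 tails

Sequential conjugate updates are equivalent to a single update on the pooled data, so total successes = posterior α − prior α and total failures = posterior β − prior β.
Total across both batches: 36−15=21 heads, 12−3=9 tails.
Subtract the second batch: 21−15=6 heads and 9−5=4 tails.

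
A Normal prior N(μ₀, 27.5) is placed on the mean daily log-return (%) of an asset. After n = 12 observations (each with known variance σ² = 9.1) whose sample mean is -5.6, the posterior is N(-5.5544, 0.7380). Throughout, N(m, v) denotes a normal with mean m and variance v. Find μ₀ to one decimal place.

The posterior mean is a precision-weighted average: μ_n = (τ₀μ₀ + τ_data·x̄)/(τ₀+τ_data), with τ₀=1/σ₀² and τ_data=n/σ².
Here τ₀ = 1/27.5 = 0.036364 and τ_data = 12/9.1 = 1.318681, so τ_n = 1.355045.
Rearranging for μ₀: μ₀ = (μ_n·τ_n − τ_data·x̄)/τ₀ = (-5.5544·1.355045 − 1.318681·-5.6) / 0.036364 = -0.141848/0.036364 ≈ -3.9.

μ₀ = -3.9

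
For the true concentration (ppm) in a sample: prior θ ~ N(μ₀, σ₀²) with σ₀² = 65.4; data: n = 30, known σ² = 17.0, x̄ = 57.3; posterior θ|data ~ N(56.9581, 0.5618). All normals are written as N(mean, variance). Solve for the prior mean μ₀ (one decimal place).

With known observation variance, the Normal–Normal posterior has precision τ_n = τ₀ + n/σ² and mean μ_n = (τ₀μ₀ + (n/σ²)x̄)/τ_n.
Here τ₀ = 1/65.4 = 0.015291 and τ_data = 30/17.0 = 1.764706, so τ_n = 1.779997.
Rearranging for μ₀: μ₀ = (μ_n·τ_n − τ_data·x̄)/τ₀ = (56.9581·1.779997 − 1.764706·57.3) / 0.015291 = 0.267593/0.015291 ≈ 17.5.

μ₀ = 17.5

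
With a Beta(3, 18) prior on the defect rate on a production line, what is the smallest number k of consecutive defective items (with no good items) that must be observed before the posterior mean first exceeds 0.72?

After k defective items and 0 good items the posterior is Beta(3+k, 18), with mean (3+k)/(3+18+k).
Set (3+k)/(21+k) > 0.72 and solve: k > (0.72·21 − 3)/(1 − 0.72) = 43.286.
The smallest integer exceeding 43.286 is 44.

k = 44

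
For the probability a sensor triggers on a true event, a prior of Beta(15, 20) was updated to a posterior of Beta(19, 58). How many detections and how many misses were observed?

4 detections and 38 misses

A Beta(a, b) prior with s successes and f failures in binomial data gives a Beta(a+s, b+f) posterior.
Match parameters: s=19−15=4, f=58−20=38.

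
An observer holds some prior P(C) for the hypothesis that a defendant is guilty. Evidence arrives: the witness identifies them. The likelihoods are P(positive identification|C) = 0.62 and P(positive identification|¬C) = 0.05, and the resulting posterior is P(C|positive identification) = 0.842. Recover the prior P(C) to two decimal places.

P(C) = 0.30

In odds form, posterior odds = prior odds × likelihood ratio, so prior odds = posterior odds ÷ LR.
Posterior odds = 0.842/(1−0.842) = 5.3291. LR = 0.62/0.05 = 12.4000.
Prior odds = 5.3291/12.4000 = 0.4298, so P(C) = 0.4298/(1+0.4298) ≈ 0.30.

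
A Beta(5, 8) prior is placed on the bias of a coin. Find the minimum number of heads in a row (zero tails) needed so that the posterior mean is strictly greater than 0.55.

After k heads and 0 tails the posterior is Beta(5+k, 8), with mean (5+k)/(5+8+k).
Set (5+k)/(13+k) > 0.55 and solve: k > (0.55·13 − 5)/(1 − 0.55) = 4.778.
The smallest integer exceeding 4.778 is 5.

k = 5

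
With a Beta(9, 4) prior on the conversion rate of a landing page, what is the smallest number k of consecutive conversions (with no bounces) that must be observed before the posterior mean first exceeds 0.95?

k = 68

After k conversions and 0 bounces the posterior is Beta(9+k, 4), with mean (9+k)/(9+4+k).
Set (9+k)/(13+k) > 0.95 and solve: k > (0.95·13 − 9)/(1 − 0.95) = 67.000.
The smallest integer exceeding 67.000 is 68.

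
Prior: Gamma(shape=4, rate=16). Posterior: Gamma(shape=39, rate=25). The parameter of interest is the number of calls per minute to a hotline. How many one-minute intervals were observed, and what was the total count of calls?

Gamma–Poisson conjugacy: posterior shape = α + Σxᵢ, posterior rate = β + n.
Matching: Σxᵢ = 39 − 4 = 35 and n = 25 − 16 = 9.

n = 9 one-minute intervals with total 35 calls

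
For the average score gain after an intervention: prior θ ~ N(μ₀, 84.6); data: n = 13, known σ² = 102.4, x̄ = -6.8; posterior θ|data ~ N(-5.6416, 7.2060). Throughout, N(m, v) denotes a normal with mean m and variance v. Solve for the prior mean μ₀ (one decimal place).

The posterior mean is a precision-weighted average: μ_n = (τ₀μ₀ + τ_data·x̄)/(τ₀+τ_data), with τ₀=1/σ₀² and τ_data=n/σ².
Here τ₀ = 1/84.6 = 0.011820 and τ_data = 13/102.4 = 0.126953, so τ_n = 0.138773.
Rearranging for μ₀: μ₀ = (μ_n·τ_n − τ_data·x̄)/τ₀ = (-5.6416·0.138773 − 0.126953·-6.8) / 0.011820 = 0.080379/0.011820 ≈ 6.8.

μ₀ = 6.8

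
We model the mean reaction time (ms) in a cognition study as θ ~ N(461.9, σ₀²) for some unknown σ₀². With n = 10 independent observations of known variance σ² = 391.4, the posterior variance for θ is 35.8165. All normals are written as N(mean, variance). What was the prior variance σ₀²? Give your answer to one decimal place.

For the Normal–Normal model with known σ², precisions add: τ_n = τ₀ + n/σ².
So 1/σ₀² = 1/35.8165 − 10/391.4 = 0.027920 − 0.025549 = 0.002371.
Hence σ₀² = 1/0.002371 ≈ 421.8.

σ₀² = 421.8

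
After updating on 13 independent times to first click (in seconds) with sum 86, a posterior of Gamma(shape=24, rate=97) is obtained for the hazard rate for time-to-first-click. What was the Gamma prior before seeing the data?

Gamma(shape=11, rate=11)

Gamma–exponential conjugacy: posterior shape = α + n, posterior rate = β + Σtᵢ.
So α = 24 − 13 = 11 and β = 97 − 86 = 11.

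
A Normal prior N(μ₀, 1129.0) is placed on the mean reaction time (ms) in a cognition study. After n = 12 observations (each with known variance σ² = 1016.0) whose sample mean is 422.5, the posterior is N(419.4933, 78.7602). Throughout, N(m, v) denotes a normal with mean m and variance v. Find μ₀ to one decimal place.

With known observation variance, the Normal–Normal posterior has precision τ_n = τ₀ + n/σ² and mean μ_n = (τ₀μ₀ + (n/σ²)x̄)/τ_n.
Here τ₀ = 1/1129.0 = 0.000886 and τ_data = 12/1016.0 = 0.011811, so τ_n = 0.012697.
Rearranging for μ₀: μ₀ = (μ_n·τ_n − τ_data·x̄)/τ₀ = (419.4933·0.012697 − 0.011811·422.5) / 0.000886 = 0.336159/0.000886 ≈ 379.4.

μ₀ = 379.4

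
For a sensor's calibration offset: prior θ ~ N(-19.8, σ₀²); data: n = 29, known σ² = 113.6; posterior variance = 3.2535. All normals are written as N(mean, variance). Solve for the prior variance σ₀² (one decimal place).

For the Normal–Normal model with known σ², precisions add: τ_n = τ₀ + n/σ².
So 1/σ₀² = 1/3.2535 − 29/113.6 = 0.307361 − 0.255282 = 0.052079.
Hence σ₀² = 1/0.052079 ≈ 19.2.

σ₀² = 19.2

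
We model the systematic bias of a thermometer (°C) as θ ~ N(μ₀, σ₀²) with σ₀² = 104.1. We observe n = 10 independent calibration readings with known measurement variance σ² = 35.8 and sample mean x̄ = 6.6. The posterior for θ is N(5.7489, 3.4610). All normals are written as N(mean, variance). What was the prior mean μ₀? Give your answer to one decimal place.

The posterior mean is a precision-weighted average: μ_n = (τ₀μ₀ + τ_data·x̄)/(τ₀+τ_data), with τ₀=1/σ₀² and τ_data=n/σ².
Here τ₀ = 1/104.1 = 0.009606 and τ_data = 10/35.8 = 0.279330, so τ_n = 0.288936.
Rearranging for μ₀: μ₀ = (μ_n·τ_n − τ_data·x̄)/τ₀ = (5.7489·0.288936 − 0.279330·6.6) / 0.009606 = -0.182514/0.009606 ≈ -19.0.

μ₀ = -19.0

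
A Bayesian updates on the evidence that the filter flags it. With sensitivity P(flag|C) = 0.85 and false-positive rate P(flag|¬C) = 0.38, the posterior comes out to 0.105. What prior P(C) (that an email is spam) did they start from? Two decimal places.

In odds form, posterior odds = prior odds × likelihood ratio, so prior odds = posterior odds ÷ LR.
Posterior odds = 0.105/(1−0.105) = 0.1173. LR = 0.85/0.38 = 2.2368.
Prior odds = 0.1173/2.2368 = 0.0524, so P(C) = 0.0524/(1+0.0524) ≈ 0.05.

P(C) = 0.05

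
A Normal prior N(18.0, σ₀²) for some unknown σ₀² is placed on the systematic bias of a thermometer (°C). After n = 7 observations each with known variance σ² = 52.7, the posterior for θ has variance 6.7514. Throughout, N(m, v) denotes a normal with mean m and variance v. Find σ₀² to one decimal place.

For the Normal–Normal model with known σ², precisions add: τ_n = τ₀ + n/σ².
So 1/σ₀² = 1/6.7514 − 7/52.7 = 0.148117 − 0.132827 = 0.015290.
Hence σ₀² = 1/0.015290 ≈ 65.4.

σ₀² = 65.4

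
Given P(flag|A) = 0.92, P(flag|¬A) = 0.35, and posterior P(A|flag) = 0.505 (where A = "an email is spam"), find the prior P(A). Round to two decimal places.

In odds form, posterior odds = prior odds × likelihood ratio, so prior odds = posterior odds ÷ LR.
Posterior odds = 0.505/(1−0.505) = 1.0202. LR = 0.92/0.35 = 2.6286.
Prior odds = 1.0202/2.6286 = 0.3881, so P(A) = 0.3881/(1+0.3881) ≈ 0.28.

P(A) = 0.28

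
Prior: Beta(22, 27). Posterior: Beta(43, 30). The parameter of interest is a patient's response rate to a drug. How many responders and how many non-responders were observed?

21 responders and 3 non-responders

A Beta(a, b) prior with s successes and f failures in binomial data gives a Beta(a+s, b+f) posterior.
So s = 43 − 22 = 21 and f = 30 − 27 = 3.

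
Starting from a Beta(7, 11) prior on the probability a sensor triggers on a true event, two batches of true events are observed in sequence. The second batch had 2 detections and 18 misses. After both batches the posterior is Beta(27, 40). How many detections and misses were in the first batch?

Sequential conjugate updates are equivalent to a single update on the pooled data, so total successes = posterior α − prior α and total failures = posterior β − prior β.
Total across both batches: 27−7=20 detections, 40−11=29 misses.
Subtract the second batch: 20−2=18 detections and 29−18=11 misses.

18 detections and 11 misses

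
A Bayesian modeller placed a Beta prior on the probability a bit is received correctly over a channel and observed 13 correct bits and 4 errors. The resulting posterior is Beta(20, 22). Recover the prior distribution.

Beta(7, 18)

Beta is conjugate to the binomial likelihood: posterior = Beta(α+s, β+f).
Subtract the data counts: 20−13=7, 22−4=18.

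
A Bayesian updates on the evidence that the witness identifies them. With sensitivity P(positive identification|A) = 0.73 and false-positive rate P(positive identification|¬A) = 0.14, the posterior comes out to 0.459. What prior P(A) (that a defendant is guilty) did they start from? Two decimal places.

P(A) = 0.14

In odds form, posterior odds = prior odds × likelihood ratio, so prior odds = posterior odds ÷ LR.
Posterior odds = 0.459/(1−0.459) = 0.8484. LR = 0.73/0.14 = 5.2143.
Prior odds = 0.8484/5.2143 = 0.1627, so P(A) = 0.1627/(1+0.1627) ≈ 0.14.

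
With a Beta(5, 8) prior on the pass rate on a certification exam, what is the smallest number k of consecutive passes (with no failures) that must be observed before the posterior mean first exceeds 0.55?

k = 5

After k passes and 0 failures the posterior is Beta(5+k, 8), with mean (5+k)/(5+8+k).
Set (5+k)/(13+k) > 0.55 and solve: k > (0.55·13 − 5)/(1 − 0.55) = 4.778.
The smallest integer exceeding 4.778 is 5.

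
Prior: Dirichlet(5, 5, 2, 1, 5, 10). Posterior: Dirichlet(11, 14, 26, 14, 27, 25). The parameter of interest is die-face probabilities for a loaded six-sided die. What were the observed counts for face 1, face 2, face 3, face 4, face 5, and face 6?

counts (6, 9, 24, 13, 22, 15)

For a Dirichlet(α) prior with multinomial counts c, the posterior is Dirichlet(α + c) componentwise.
Counts are posterior − prior componentwise: 11−5=6, 14−5=9, 26−2=24, 14−1=13, 27−5=22, 25−10=15.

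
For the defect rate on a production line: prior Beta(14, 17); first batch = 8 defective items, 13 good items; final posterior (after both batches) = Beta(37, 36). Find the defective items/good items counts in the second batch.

15 defective items and 6 good items

Because Beta–binomial updating is additive in the counts, the combined data contributed (α_post−α_prior, β_post−β_prior) successes and failures.
Total across both batches: 37−14=23 defective items, 36−17=19 good items.
Subtract the first batch: 23−8=15 defective items and 19−13=6 good items.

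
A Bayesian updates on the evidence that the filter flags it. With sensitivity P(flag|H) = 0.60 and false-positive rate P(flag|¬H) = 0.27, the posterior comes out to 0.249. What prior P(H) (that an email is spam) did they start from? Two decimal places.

P(H) = 0.13

In odds form, posterior odds = prior odds × likelihood ratio, so prior odds = posterior odds ÷ LR.
Posterior odds = 0.249/(1−0.249) = 0.3316. LR = 0.60/0.27 = 2.2222.
Prior odds = 0.3316/2.2222 = 0.1492, so P(H) = 0.1492/(1+0.1492) ≈ 0.13.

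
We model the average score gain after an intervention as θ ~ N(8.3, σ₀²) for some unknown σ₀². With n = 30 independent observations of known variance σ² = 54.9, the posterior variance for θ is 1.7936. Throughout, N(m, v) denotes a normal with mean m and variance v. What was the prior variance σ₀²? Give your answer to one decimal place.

σ₀² = 90.2

Posterior precision equals prior precision plus data precision: 1/σ_n² = 1/σ₀² + n/σ².
So 1/σ₀² = 1/1.7936 − 30/54.9 = 0.557538 − 0.546448 = 0.011090.
Hence σ₀² = 1/0.011090 ≈ 90.2.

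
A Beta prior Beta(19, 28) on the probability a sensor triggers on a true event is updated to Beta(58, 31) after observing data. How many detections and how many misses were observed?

Under Beta–binomial conjugacy the posterior parameters are (a+s, b+f).
Match parameters: s=58−19=39, f=31−28=3.

39 detections and 3 misses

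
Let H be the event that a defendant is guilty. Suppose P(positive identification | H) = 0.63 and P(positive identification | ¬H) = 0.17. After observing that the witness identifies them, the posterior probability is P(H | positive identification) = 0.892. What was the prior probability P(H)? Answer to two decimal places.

In odds form, posterior odds = prior odds × likelihood ratio, so prior odds = posterior odds ÷ LR.
Posterior odds = 0.892/(1−0.892) = 8.2593. LR = 0.63/0.17 = 3.7059.
Prior odds = 8.2593/3.7059 = 2.2287, so P(H) = 2.2287/(1+2.2287) ≈ 0.69.

P(H) = 0.69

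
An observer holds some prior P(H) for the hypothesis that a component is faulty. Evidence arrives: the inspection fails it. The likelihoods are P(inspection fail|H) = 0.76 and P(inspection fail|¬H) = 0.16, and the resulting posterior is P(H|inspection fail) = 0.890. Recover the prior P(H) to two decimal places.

P(H) = 0.63

In odds form, posterior odds = prior odds × likelihood ratio, so prior odds = posterior odds ÷ LR.
Posterior odds = 0.890/(1−0.890) = 8.0909. LR = 0.76/0.16 = 4.7500.
Prior odds = 8.0909/4.7500 = 1.7033, so P(H) = 1.7033/(1+1.7033) ≈ 0.63.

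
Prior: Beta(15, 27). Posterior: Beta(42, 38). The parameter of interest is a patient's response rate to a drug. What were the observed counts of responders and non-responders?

Under Beta–binomial conjugacy the posterior parameters are (a+s, b+f).
So s = 42 − 15 = 27 and f = 38 − 27 = 11.

27 responders and 11 non-responders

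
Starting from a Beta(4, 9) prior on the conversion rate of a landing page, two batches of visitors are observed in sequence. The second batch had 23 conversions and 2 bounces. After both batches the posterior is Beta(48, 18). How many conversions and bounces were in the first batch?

21 conversions and 7 bounces

Because Beta–binomial updating is additive in the counts, the combined data contributed (α_post−α_prior, β_post−β_prior) successes and failures.
Total across both batches: 48−4=44 conversions, 18−9=9 bounces.
Subtract the second batch: 44−23=21 conversions and 9−2=7 bounces.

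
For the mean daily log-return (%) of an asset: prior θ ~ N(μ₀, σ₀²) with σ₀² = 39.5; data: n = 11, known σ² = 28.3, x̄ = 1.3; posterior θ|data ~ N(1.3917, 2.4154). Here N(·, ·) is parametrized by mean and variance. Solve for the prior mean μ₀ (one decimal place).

The posterior mean is a precision-weighted average: μ_n = (τ₀μ₀ + τ_data·x̄)/(τ₀+τ_data), with τ₀=1/σ₀² and τ_data=n/σ².
Here τ₀ = 1/39.5 = 0.025316 and τ_data = 11/28.3 = 0.388693, so τ_n = 0.414009.
Rearranging for μ₀: μ₀ = (μ_n·τ_n − τ_data·x̄)/τ₀ = (1.3917·0.414009 − 0.388693·1.3) / 0.025316 = 0.070875/0.025316 ≈ 2.8.

μ₀ = 2.8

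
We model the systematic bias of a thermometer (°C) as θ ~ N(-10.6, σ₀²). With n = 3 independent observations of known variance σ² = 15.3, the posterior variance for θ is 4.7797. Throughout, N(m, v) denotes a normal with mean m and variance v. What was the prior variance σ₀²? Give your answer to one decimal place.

Posterior precision equals prior precision plus data precision: 1/σ_n² = 1/σ₀² + n/σ².
So 1/σ₀² = 1/4.7797 − 3/15.3 = 0.209218 − 0.196078 = 0.013140.
Hence σ₀² = 1/0.013140 ≈ 76.1.

σ₀² = 76.1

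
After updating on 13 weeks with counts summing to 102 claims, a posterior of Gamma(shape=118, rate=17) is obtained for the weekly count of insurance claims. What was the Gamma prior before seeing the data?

A Gamma(α, β) prior (rate parametrization) on a Poisson rate with n observations summing to S gives posterior Gamma(α+S, β+n).
So α = 118 − 102 = 16 and β = 17 − 13 = 4.

Gamma(shape=16, rate=4)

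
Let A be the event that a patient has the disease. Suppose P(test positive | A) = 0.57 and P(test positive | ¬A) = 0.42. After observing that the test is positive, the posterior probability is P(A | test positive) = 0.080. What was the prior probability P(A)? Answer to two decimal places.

In odds form, posterior odds = prior odds × likelihood ratio, so prior odds = posterior odds ÷ LR.
Posterior odds = 0.080/(1−0.080) = 0.0870. LR = 0.57/0.42 = 1.3571.
Prior odds = 0.0870/1.3571 = 0.0641, so P(A) = 0.0641/(1+0.0641) ≈ 0.06.

P(A) = 0.06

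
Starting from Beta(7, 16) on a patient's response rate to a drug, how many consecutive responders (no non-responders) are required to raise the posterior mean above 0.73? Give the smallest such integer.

k = 37

After k responders and 0 non-responders the posterior is Beta(7+k, 16), with mean (7+k)/(7+16+k).
Set (7+k)/(23+k) > 0.73 and solve: k > (0.73·23 − 7)/(1 − 0.73) = 36.259.
The smallest integer exceeding 36.259 is 37.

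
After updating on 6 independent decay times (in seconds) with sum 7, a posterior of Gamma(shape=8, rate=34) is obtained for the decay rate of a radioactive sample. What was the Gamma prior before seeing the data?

Gamma(shape=2, rate=27)

Gamma–exponential conjugacy: posterior shape = α + n, posterior rate = β + Σtᵢ.
So α = 8 − 6 = 2 and β = 34 − 7 = 27.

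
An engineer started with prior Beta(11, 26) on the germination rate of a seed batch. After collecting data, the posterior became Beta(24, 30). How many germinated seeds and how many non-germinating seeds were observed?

13 germinated seeds and 4 non-germinating seeds

Beta is conjugate to the binomial likelihood: posterior = Beta(α+s, β+f).
So s = 24 − 11 = 13 and f = 30 − 26 = 4.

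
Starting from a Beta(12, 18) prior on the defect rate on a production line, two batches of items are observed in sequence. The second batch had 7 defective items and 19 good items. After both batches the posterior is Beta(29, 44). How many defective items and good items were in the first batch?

Sequential conjugate updates are equivalent to a single update on the pooled data, so total successes = posterior α − prior α and total failures = posterior β − prior β.
Total across both batches: 29−12=17 defective items, 44−18=26 good items.
Subtract the second batch: 17−7=10 defective items and 26−19=7 good items.

10 defective items and 7 good items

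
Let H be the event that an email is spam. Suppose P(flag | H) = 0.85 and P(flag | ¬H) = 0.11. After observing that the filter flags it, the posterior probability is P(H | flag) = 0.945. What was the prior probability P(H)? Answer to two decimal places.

Bayes' rule in odds form gives O(H|E) = O(H)·[P(E|H)/P(E|¬H)], hence O(H) = O(H|E)/LR.
Posterior odds = 0.945/(1−0.945) = 17.1818. LR = 0.85/0.11 = 7.7273.
Prior odds = 17.1818/7.7273 = 2.2235, so P(H) = 2.2235/(1+2.2235) ≈ 0.69.

P(H) = 0.69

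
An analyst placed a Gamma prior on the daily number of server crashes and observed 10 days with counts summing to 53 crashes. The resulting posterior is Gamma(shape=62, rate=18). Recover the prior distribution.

Gamma(shape=9, rate=8)

Gamma–Poisson conjugacy: posterior shape = α + Σxᵢ, posterior rate = β + n.
So α = 62 − 53 = 9 and β = 18 − 10 = 8.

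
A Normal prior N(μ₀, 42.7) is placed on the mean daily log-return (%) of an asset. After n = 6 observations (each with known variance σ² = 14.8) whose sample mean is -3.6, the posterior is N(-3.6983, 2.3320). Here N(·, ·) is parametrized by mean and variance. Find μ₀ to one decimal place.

With known observation variance, the Normal–Normal posterior has precision τ_n = τ₀ + n/σ² and mean μ_n = (τ₀μ₀ + (n/σ²)x̄)/τ_n.
Here τ₀ = 1/42.7 = 0.023419 and τ_data = 6/14.8 = 0.405405, so τ_n = 0.428824.
Rearranging for μ₀: μ₀ = (μ_n·τ_n − τ_data·x̄)/τ₀ = (-3.6983·0.428824 − 0.405405·-3.6) / 0.023419 = -0.126462/0.023419 ≈ -5.4.

μ₀ = -5.4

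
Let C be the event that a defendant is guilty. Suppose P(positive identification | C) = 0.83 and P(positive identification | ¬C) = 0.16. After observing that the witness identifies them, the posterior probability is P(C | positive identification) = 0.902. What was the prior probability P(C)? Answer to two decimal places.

In odds form, posterior odds = prior odds × likelihood ratio, so prior odds = posterior odds ÷ LR.
Posterior odds = 0.902/(1−0.902) = 9.2041. LR = 0.83/0.16 = 5.1875.
Prior odds = 9.2041/5.1875 = 1.7743, so P(C) = 1.7743/(1+1.7743) ≈ 0.64.

P(C) = 0.64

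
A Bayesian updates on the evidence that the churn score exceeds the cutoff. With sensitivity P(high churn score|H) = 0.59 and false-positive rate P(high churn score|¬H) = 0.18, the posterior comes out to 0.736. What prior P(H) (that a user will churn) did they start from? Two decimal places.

P(H) = 0.46

Bayes' rule in odds form gives O(H|E) = O(H)·[P(E|H)/P(E|¬H)], hence O(H) = O(H|E)/LR.
Posterior odds = 0.736/(1−0.736) = 2.7879. LR = 0.59/0.18 = 3.2778.
Prior odds = 2.7879/3.2778 = 0.8505, so P(H) = 0.8505/(1+0.8505) ≈ 0.46.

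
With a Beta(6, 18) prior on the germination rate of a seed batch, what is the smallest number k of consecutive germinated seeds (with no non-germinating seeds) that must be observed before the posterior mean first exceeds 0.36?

k = 5

After k germinated seeds and 0 non-germinating seeds the posterior is Beta(6+k, 18), with mean (6+k)/(6+18+k).
Set (6+k)/(24+k) > 0.36 and solve: k > (0.36·24 − 6)/(1 − 0.36) = 4.125.
The smallest integer exceeding 4.125 is 5.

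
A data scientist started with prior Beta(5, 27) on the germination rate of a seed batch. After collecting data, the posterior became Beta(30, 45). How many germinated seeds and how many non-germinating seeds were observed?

Under Beta–binomial conjugacy the posterior parameters are (α+s, β+f).
Match parameters: s=30−5=25, f=45−27=18.

25 germinated seeds and 18 non-germinating seeds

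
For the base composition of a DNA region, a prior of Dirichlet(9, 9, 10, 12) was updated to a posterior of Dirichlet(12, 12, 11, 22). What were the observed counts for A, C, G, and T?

counts (3, 3, 1, 10)

For a Dirichlet(α) prior with multinomial counts c, the posterior is Dirichlet(α + c) componentwise.
Counts are posterior − prior componentwise: 12−9=3, 12−9=3, 11−10=1, 22−12=10.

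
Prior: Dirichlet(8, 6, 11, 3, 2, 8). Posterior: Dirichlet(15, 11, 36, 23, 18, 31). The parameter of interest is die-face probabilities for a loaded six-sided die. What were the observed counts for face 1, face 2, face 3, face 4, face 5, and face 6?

For a Dirichlet(α) prior with multinomial counts c, the posterior is Dirichlet(α + c) componentwise.
Counts are posterior − prior componentwise: 15−8=7, 11−6=5, 36−11=25, 23−3=20, 18−2=16, 31−8=23.

counts (7, 5, 25, 20, 16, 23)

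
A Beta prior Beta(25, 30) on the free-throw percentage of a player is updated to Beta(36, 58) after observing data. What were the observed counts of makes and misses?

11 makes and 28 misses

Under Beta–binomial conjugacy the posterior parameters are (α+s, β+f).
Match parameters: s=36−25=11, f=58−30=28.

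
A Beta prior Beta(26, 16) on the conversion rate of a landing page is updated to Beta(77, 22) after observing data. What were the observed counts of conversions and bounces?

Beta is conjugate to the binomial likelihood: posterior = Beta(α+s, β+f).
So s = 77 − 26 = 51 and f = 22 − 16 = 6.

51 conversions and 6 bounces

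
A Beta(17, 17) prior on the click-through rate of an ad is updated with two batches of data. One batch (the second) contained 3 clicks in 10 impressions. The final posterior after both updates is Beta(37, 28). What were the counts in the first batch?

17 clicks and 4 non-clicks

Sequential conjugate updates are equivalent to a single update on the pooled data, so total successes = posterior α − prior α and total failures = posterior β − prior β.
Total across both batches: 37−17=20 clicks, 28−17=11 non-clicks.
Subtract the second batch: 20−3=17 clicks and 11−7=4 non-clicks.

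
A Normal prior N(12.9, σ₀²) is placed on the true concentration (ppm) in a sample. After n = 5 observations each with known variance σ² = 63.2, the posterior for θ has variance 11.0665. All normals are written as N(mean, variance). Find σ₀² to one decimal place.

σ₀² = 88.9

Posterior precision equals prior precision plus data precision: 1/σ_n² = 1/σ₀² + n/σ².
So 1/σ₀² = 1/11.0665 − 5/63.2 = 0.090363 − 0.079114 = 0.011249.
Hence σ₀² = 1/0.011249 ≈ 88.9.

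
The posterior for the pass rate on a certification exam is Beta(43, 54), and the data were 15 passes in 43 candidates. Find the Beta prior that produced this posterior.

Under Beta–binomial conjugacy the posterior parameters are (α+s, β+f).
Subtract the data counts: 43−15=28, 54−28=26.

Beta(28, 26)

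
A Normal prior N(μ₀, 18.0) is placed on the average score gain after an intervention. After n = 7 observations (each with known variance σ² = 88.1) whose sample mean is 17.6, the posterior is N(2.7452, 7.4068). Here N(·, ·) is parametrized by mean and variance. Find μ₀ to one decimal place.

μ₀ = -18.5

The posterior mean is a precision-weighted average: μ_n = (τ₀μ₀ + τ_data·x̄)/(τ₀+τ_data), with τ₀=1/σ₀² and τ_data=n/σ².
Here τ₀ = 1/18.0 = 0.055556 and τ_data = 7/88.1 = 0.079455, so τ_n = 0.135011.
Rearranging for μ₀: μ₀ = (μ_n·τ_n − τ_data·x̄)/τ₀ = (2.7452·0.135011 − 0.079455·17.6) / 0.055556 = -1.027776/0.055556 ≈ -18.5.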